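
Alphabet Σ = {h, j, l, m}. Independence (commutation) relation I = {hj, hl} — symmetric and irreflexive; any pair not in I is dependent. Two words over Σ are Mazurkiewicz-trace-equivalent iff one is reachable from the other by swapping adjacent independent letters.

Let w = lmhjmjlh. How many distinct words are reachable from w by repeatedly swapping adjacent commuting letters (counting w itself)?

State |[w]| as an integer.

drop 0:l onto floor
drop 1:m onto {0:l}
drop 2:h onto {1:m}
drop 3:j onto {1:m}
drop 4:m onto {2:h, 3:j}
drop 5:j onto {4:m}
drop 6:l onto {5:j}
drop 7:h onto {4:m}
ground layer = {0:l}
drop-orders for the pieces not yet dropped (sum over which currently-grounded one goes next):
  1 to go: {6} 1  {7} 1
  2 to go: {5,6} 1  {6,7} 2
  3 to go: {5,6,7} 3
  4 to go: {4,5,6,7} 3
  5 to go: {2,4,5,6,7} 3  {3,4,5,6,7} 3
  6 to go: {2,3,4,5,6,7} 6
  if 0:l drops first: 6 orders

6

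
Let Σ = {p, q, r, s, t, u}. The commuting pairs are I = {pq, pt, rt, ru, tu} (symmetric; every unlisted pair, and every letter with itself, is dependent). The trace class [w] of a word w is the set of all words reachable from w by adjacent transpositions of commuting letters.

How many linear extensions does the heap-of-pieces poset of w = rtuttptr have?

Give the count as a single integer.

0(r) covers ∅
1(t) covers ∅
2(u) covers ∅
3(t) covers 1:t
4(t) covers 3:t
5(p) covers 0:r, 2:u
6(t) covers 4:t
7(r) covers 5:p
floor of heap: 0:r, 1:t, 2:u
completions by unplaced set U, small U first (add the entries for U minus each lowest piece of U):
  |U|=1: {6}:1  {7}:1
  |U|=2: {4,6}:1  {5,7}:1  {6,7}:2
  |U|=3: {0,5,7}:1  {2,5,7}:1  {3,4,6}:1  {4,6,7}:3  {5,6,7}:3
  |U|=4: {0,2,5,7}:2  {0,5,6,7}:4  {1,3,4,6}:1  {2,5,6,7}:4  {3,4,6,7}:4  {4,5,6,7}:6
  |U|=5: {0,2,5,6,7}:10  {0,4,5,6,7}:10  {1,3,4,6,7}:5  {2,4,5,6,7}:10  {3,4,5,6,7}:10
  |U|=6: {0,2,4,5,6,7}:30  {0,3,4,5,6,7}:20  {1,3,4,5,6,7}:15  {2,3,4,5,6,7}:20
  start at 0(r): 35
  start at 1(t): 70
  start at 2(u): 35
sum over floor = 140

140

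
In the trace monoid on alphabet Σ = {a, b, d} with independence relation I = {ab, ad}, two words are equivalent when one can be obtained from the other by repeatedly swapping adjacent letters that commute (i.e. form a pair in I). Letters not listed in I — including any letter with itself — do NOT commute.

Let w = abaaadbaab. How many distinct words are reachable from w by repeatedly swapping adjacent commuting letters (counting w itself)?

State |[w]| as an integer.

0(a) covers ∅
1(b) covers ∅
2(a) covers 0:a
3(a) covers 2:a
4(a) covers 3:a
5(d) covers 1:b
6(b) covers 5:d
7(a) covers 4:a
8(a) covers 7:a
9(b) covers 6:b
floor of heap: 0:a, 1:b
completions by unplaced set U, small U first (add the entries for U minus each lowest piece of U):
  |U|=1: {8}:1  {9}:1
  |U|=2: {6,9}:1  {7,8}:1  {8,9}:2
  |U|=3: {4,7,8}:1  {5,6,9}:1  {6,8,9}:3  {7,8,9}:3
  |U|=4: {1,5,6,9}:1  {3,4,7,8}:1  {4,7,8,9}:4  {5,6,8,9}:4  {6,7,8,9}:6
  |U|=5: {1,5,6,8,9}:5  {2,3,4,7,8}:1  {3,4,7,8,9}:5  {4,6,7,8,9}:10  {5,6,7,8,9}:10
  |U|=6: {0,2,3,4,7,8}:1  {1,5,6,7,8,9}:15  {2,3,4,7,8,9}:6  {3,4,6,7,8,9}:15  {4,5,6,7,8,9}:20
  |U|=7: {0,2,3,4,7,8,9}:7  {1,4,5,6,7,8,9}:35  {2,3,4,6,7,8,9}:21  {3,4,5,6,7,8,9}:35
  |U|=8: {0,2,3,4,6,7,8,9}:28  {1,3,4,5,6,7,8,9}:70  {2,3,4,5,6,7,8,9}:56
  start at 0(a): 126
  start at 1(b): 84
sum over floor = 210

210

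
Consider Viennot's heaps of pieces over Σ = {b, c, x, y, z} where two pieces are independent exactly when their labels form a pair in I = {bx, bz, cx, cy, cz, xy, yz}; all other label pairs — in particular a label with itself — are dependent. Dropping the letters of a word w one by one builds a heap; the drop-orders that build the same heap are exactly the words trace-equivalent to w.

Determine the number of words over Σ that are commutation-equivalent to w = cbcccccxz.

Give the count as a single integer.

0(c) covers ∅
1(b) covers 0:c
2(c) covers 1:b
3(c) covers 2:c
4(c) covers 3:c
5(c) covers 4:c
6(c) covers 5:c
7(x) covers ∅
8(z) covers 7:x
floor of heap: 0:c, 7:x
completions by unplaced set U, small U first (add the entries for U minus each lowest piece of U):
  |U|=1: {6}:1  {8}:1
  |U|=2: {5,6}:1  {6,8}:2  {7,8}:1
  |U|=3: {4,5,6}:1  {5,6,8}:3  {6,7,8}:3
  |U|=4: {3,4,5,6}:1  {4,5,6,8}:4  {5,6,7,8}:6
  |U|=5: {2,3,4,5,6}:1  {3,4,5,6,8}:5  {4,5,6,7,8}:10
  |U|=6: {1,2,3,4,5,6}:1  {2,3,4,5,6,8}:6  {3,4,5,6,7,8}:15
  |U|=7: {0,1,2,3,4,5,6}:1  {1,2,3,4,5,6,8}:7  {2,3,4,5,6,7,8}:21
  start at 0(c): 28
  start at 7(x): 8
sum over floor = 36

36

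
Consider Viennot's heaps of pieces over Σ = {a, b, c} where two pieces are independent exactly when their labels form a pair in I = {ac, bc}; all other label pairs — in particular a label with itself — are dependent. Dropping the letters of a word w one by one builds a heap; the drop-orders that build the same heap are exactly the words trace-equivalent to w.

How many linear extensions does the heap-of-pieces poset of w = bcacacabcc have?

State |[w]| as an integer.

252

0(b) covers ∅
1(c) covers ∅
2(a) covers 0:b
3(c) covers 1:c
4(a) covers 2:a
5(c) covers 3:c
6(a) covers 4:a
7(b) covers 6:a
8(c) covers 5:c
9(c) covers 8:c
floor of heap: 0:b, 1:c
completions by unplaced set U, small U first (add the entries for U minus each lowest piece of U):
  |U|=1: {7}:1  {9}:1
  |U|=2: {6,7}:1  {7,9}:2  {8,9}:1
  |U|=3: {4,6,7}:1  {5,8,9}:1  {6,7,9}:3  {7,8,9}:3
  |U|=4: {2,4,6,7}:1  {3,5,8,9}:1  {4,6,7,9}:4  {5,7,8,9}:4  {6,7,8,9}:6
  |U|=5: {0,2,4,6,7}:1  {1,3,5,8,9}:1  {2,4,6,7,9}:5  {3,5,7,8,9}:5  {4,6,7,8,9}:10  {5,6,7,8,9}:10
  |U|=6: {0,2,4,6,7,9}:6  {1,3,5,7,8,9}:6  {2,4,6,7,8,9}:15  {3,5,6,7,8,9}:15  {4,5,6,7,8,9}:20
  |U|=7: {0,2,4,6,7,8,9}:21  {1,3,5,6,7,8,9}:21  {2,4,5,6,7,8,9}:35  {3,4,5,6,7,8,9}:35
  |U|=8: {0,2,4,5,6,7,8,9}:56  {1,3,4,5,6,7,8,9}:56  {2,3,4,5,6,7,8,9}:70
  start at 0(b): 126
  start at 1(c): 126
sum over floor = 252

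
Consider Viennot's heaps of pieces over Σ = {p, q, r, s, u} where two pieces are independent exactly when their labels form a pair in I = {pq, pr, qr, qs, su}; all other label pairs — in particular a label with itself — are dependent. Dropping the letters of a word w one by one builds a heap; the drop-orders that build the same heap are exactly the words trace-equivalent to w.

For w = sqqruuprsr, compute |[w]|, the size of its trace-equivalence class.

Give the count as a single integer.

12

drop 0:s onto floor
drop 1:q onto floor
drop 2:q onto {1:q}
drop 3:r onto {0:s}
drop 4:u onto {2:q, 3:r}
drop 5:u onto {4:u}
drop 6:p onto {5:u}
drop 7:r onto {5:u}
drop 8:s onto {6:p, 7:r}
drop 9:r onto {8:s}
ground layer = {0:s, 1:q}
drop-orders for the pieces not yet dropped (sum over which currently-grounded one goes next):
  1 to go: {9} 1
  2 to go: {8,9} 1
  3 to go: {6,8,9} 1  {7,8,9} 1
  4 to go: {6,7,8,9} 2
  5 to go: {5,6,7,8,9} 2
  6 to go: {4,5,6,7,8,9} 2
  7 to go: {2,4,5,6,7,8,9} 2  {3,4,5,6,7,8,9} 2
  8 to go: {0,3,4,5,6,7,8,9} 2  {1,2,4,5,6,7,8,9} 2  {2,3,4,5,6,7,8,9} 4
  if 0:s drops first: 6 orders
  if 1:q drops first: 6 orders
heap linearizations: 12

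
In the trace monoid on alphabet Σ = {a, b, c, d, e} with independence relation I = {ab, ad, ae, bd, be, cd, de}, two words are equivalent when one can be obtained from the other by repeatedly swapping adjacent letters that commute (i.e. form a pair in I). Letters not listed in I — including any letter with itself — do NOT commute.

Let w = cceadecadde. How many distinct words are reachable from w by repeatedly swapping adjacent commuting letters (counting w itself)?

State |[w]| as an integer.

drop 0:c onto floor
drop 1:c onto {0:c}
drop 2:e onto {1:c}
drop 3:a onto {1:c}
drop 4:d onto floor
drop 5:e onto {2:e}
drop 6:c onto {3:a, 5:e}
drop 7:a onto {6:c}
drop 8:d onto {4:d}
drop 9:d onto {8:d}
drop 10:e onto {6:c}
ground layer = {0:c, 4:d}
drop-orders for the pieces not yet dropped (sum over which currently-grounded one goes next):
  1 to go: {7} 1  {9} 1  {10} 1
  2 to go: {7,9} 2  {7,10} 2  {8,9} 1  {9,10} 2
  3 to go: {4,8,9} 1  {6,7,10} 2  {7,8,9} 3  {7,9,10} 6  {8,9,10} 3
  4 to go: {3,6,7,10} 2  {4,7,8,9} 4  {4,8,9,10} 4  {5,6,7,10} 2  {6,7,9,10} 8  {7,8,9,10} 12
  5 to go: {2,5,6,7,10} 2  {3,5,6,7,10} 4  {3,6,7,9,10} 10  {4,7,8,9,10} 20  {5,6,7,9,10} 10  {6,7,8,9,10} 20
  6 to go: {2,3,5,6,7,10} 6  {2,5,6,7,9,10} 12  {3,5,6,7,9,10} 24  {3,6,7,8,9,10} 30  {4,6,7,8,9,10} 40  {5,6,7,8,9,10} 30
  7 to go: {1,2,3,5,6,7,10} 6  {2,3,5,6,7,9,10} 42  {2,5,6,7,8,9,10} 42  {3,4,6,7,8,9,10} 70  {3,5,6,7,8,9,10} 84  {4,5,6,7,8,9,10} 70
  8 to go: {0,1,2,3,5,6,7,10} 6  {1,2,3,5,6,7,9,10} 48  {2,3,5,6,7,8,9,10} 168  {2,4,5,6,7,8,9,10} 112  {3,4,5,6,7,8,9,10} 224
  9 to go: {0,1,2,3,5,6,7,9,10} 54  {1,2,3,5,6,7,8,9,10} 216  {2,3,4,5,6,7,8,9,10} 504
  if 0:c drops first: 720 orders
  if 4:d drops first: 270 orders
heap linearizations: 990

990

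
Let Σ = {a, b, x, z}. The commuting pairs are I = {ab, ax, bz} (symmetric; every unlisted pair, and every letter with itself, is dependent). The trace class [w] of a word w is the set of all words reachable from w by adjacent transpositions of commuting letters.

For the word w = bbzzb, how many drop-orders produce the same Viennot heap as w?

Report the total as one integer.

10

piece 0:b — minimal
piece 1:b rests on {0:b}
piece 2:z — minimal
piece 3:z rests on {2:z}
piece 4:b rests on {1:b}
minimal pieces: {0:b, 2:z}
ways to finish when only these pieces remain (= sum over removing one remaining piece with nothing left below it):
  1 left: {3}→1  {4}→1
  2 left: {1,4}→1  {2,3}→1  {3,4}→2
  3 left: {0,1,4}→1  {1,3,4}→3  {2,3,4}→3
  placing 0:b first → 6 extensions
  placing 2:z first → 4 extensions
total linear extensions = 10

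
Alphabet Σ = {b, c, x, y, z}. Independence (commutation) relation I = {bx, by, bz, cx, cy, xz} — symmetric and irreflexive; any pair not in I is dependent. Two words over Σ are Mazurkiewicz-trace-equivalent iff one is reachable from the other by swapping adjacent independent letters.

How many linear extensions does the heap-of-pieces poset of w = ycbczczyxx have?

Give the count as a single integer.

#0=y has no predecessor
#1=c has no predecessor
#2=b depends on [1:c]
#3=c depends on [2:b]
#4=z depends on [0:y, 3:c]
#5=c depends on [4:z]
#6=z depends on [5:c]
#7=y depends on [6:z]
#8=x depends on [7:y]
#9=x depends on [8:x]
sources: [0:y, 1:c]
N(rest) = Σ N(rest − s) over sources s of rest; N(one piece) = 1:
  size 1 → [9]=1
  size 2 → [8,9]=1
  size 3 → [7,8,9]=1
  size 4 → [6,7,8,9]=1
  size 5 → [5,6,7,8,9]=1
  size 6 → [4,5,6,7,8,9]=1
  size 7 → [0,4,5,6,7,8,9]=1  [3,4,5,6,7,8,9]=1
  size 8 → [0,3,4,5,6,7,8,9]=2  [2,3,4,5,6,7,8,9]=1
  first=0(y) contributes 1
  first=1(c) contributes 3
|[w]| = 4

4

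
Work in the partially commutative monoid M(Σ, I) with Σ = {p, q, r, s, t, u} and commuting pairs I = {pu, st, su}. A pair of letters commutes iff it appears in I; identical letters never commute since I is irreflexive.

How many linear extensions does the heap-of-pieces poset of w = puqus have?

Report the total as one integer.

4

drop 0:p onto floor
drop 1:u onto floor
drop 2:q onto {0:p, 1:u}
drop 3:u onto {2:q}
drop 4:s onto {2:q}
ground layer = {0:p, 1:u}
drop-orders for the pieces not yet dropped (sum over which currently-grounded one goes next):
  1 to go: {3} 1  {4} 1
  2 to go: {3,4} 2
  3 to go: {2,3,4} 2
  if 0:p drops first: 2 orders
  if 1:u drops first: 2 orders
heap linearizations: 4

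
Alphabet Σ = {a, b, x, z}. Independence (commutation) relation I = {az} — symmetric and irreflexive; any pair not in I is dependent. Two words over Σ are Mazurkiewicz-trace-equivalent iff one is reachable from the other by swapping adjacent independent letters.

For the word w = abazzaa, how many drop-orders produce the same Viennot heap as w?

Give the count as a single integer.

10

drop 0:a onto floor
drop 1:b onto {0:a}
drop 2:a onto {1:b}
drop 3:z onto {1:b}
drop 4:z onto {3:z}
drop 5:a onto {2:a}
drop 6:a onto {5:a}
ground layer = {0:a}
drop-orders for the pieces not yet dropped (sum over which currently-grounded one goes next):
  1 to go: {4} 1  {6} 1
  2 to go: {3,4} 1  {4,6} 2  {5,6} 1
  3 to go: {2,5,6} 1  {3,4,6} 3  {4,5,6} 3
  4 to go: {2,4,5,6} 4  {3,4,5,6} 6
  5 to go: {2,3,4,5,6} 10
  if 0:a drops first: 10 orders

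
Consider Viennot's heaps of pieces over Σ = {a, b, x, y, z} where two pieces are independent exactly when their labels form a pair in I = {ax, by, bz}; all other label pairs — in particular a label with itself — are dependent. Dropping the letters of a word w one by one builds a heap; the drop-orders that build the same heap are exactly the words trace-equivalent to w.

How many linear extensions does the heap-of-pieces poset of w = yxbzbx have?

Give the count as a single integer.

3

drop 0:y onto floor
drop 1:x onto {0:y}
drop 2:b onto {1:x}
drop 3:z onto {1:x}
drop 4:b onto {2:b}
drop 5:x onto {3:z, 4:b}
ground layer = {0:y}
drop-orders for the pieces not yet dropped (sum over which currently-grounded one goes next):
  1 to go: {5} 1
  2 to go: {3,5} 1  {4,5} 1
  3 to go: {2,4,5} 1  {3,4,5} 2
  4 to go: {2,3,4,5} 3
  if 0:y drops first: 3 orders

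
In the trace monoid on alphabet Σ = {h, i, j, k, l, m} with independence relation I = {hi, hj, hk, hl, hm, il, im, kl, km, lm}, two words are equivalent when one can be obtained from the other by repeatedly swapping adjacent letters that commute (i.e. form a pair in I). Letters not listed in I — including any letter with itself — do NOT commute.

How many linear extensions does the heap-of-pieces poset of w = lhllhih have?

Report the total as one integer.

drop 0:l onto floor
drop 1:h onto floor
drop 2:l onto {0:l}
drop 3:l onto {2:l}
drop 4:h onto {1:h}
drop 5:i onto floor
drop 6:h onto {4:h}
ground layer = {0:l, 1:h, 5:i}
drop-orders for the pieces not yet dropped (sum over which currently-grounded one goes next):
  1 to go: {3} 1  {5} 1  {6} 1
  2 to go: {2,3} 1  {3,5} 2  {3,6} 2  {4,6} 1  {5,6} 2
  3 to go: {0,2,3} 1  {1,4,6} 1  {2,3,5} 3  {2,3,6} 3  {3,4,6} 3  {3,5,6} 6  {4,5,6} 3
  4 to go: {0,2,3,5} 4  {0,2,3,6} 4  {1,3,4,6} 4  {1,4,5,6} 4  {2,3,4,6} 6  {2,3,5,6} 12  {3,4,5,6} 12
  5 to go: {0,2,3,4,6} 10  {0,2,3,5,6} 20  {1,2,3,4,6} 10  {1,3,4,5,6} 20  {2,3,4,5,6} 30
  if 0:l drops first: 60 orders
  if 1:h drops first: 60 orders
  if 5:i drops first: 20 orders
heap linearizations: 140

140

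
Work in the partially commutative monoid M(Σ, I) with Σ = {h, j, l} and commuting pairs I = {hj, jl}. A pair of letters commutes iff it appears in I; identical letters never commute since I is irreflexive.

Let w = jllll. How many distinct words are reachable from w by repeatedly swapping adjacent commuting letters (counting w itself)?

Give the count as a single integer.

5

piece 0:j — minimal
piece 1:l — minimal
piece 2:l rests on {1:l}
piece 3:l rests on {2:l}
piece 4:l rests on {3:l}
minimal pieces: {0:j, 1:l}
ways to finish when only these pieces remain (= sum over removing one remaining piece with nothing left below it):
  1 left: {0}→1  {4}→1
  2 left: {0,4}→2  {3,4}→1
  3 left: {0,3,4}→3  {2,3,4}→1
  placing 0:j first → 1 extensions
  placing 1:l first → 4 extensions
total linear extensions = 5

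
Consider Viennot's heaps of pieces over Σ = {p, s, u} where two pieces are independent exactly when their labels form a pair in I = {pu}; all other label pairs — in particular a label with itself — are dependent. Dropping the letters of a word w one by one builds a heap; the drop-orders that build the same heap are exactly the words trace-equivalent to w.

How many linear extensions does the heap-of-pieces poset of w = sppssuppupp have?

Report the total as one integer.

piece 0:s — minimal
piece 1:p rests on {0:s}
piece 2:p rests on {1:p}
piece 3:s rests on {2:p}
piece 4:s rests on {3:s}
piece 5:u rests on {4:s}
piece 6:p rests on {4:s}
piece 7:p rests on {6:p}
piece 8:u rests on {5:u}
piece 9:p rests on {7:p}
piece 10:p rests on {9:p}
minimal pieces: {0:s}
ways to finish when only these pieces remain (= sum over removing one remaining piece with nothing left below it):
  1 left: {8}→1  {10}→1
  2 left: {5,8}→1  {8,10}→2  {9,10}→1
  3 left: {5,8,10}→3  {7,9,10}→1  {8,9,10}→3
  4 left: {5,8,9,10}→6  {6,7,9,10}→1  {7,8,9,10}→4
  5 left: {5,7,8,9,10}→10  {6,7,8,9,10}→5
  6 left: {5,6,7,8,9,10}→15
  7 left: {4,5,6,7,8,9,10}→15
  8 left: {3,4,5,6,7,8,9,10}→15
  9 left: {2,3,4,5,6,7,8,9,10}→15
  placing 0:s first → 15 extensions

15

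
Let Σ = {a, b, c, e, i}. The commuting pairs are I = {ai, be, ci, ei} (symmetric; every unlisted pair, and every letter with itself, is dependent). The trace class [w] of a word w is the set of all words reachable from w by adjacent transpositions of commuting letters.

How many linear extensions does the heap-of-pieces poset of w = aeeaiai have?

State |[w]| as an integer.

21

drop 0:a onto floor
drop 1:e onto {0:a}
drop 2:e onto {1:e}
drop 3:a onto {2:e}
drop 4:i onto floor
drop 5:a onto {3:a}
drop 6:i onto {4:i}
ground layer = {0:a, 4:i}
drop-orders for the pieces not yet dropped (sum over which currently-grounded one goes next):
  1 to go: {5} 1  {6} 1
  2 to go: {3,5} 1  {4,6} 1  {5,6} 2
  3 to go: {2,3,5} 1  {3,5,6} 3  {4,5,6} 3
  4 to go: {1,2,3,5} 1  {2,3,5,6} 4  {3,4,5,6} 6
  5 to go: {0,1,2,3,5} 1  {1,2,3,5,6} 5  {2,3,4,5,6} 10
  if 0:a drops first: 15 orders
  if 4:i drops first: 6 orders
heap linearizations: 21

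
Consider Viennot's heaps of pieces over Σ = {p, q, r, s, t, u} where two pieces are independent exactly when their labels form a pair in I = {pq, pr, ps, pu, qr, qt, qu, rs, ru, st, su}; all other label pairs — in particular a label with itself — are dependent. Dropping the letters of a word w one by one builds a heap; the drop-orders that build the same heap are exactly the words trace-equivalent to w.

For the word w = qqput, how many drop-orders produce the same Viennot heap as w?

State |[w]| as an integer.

20

#0=q has no predecessor
#1=q depends on [0:q]
#2=p has no predecessor
#3=u has no predecessor
#4=t depends on [2:p, 3:u]
sources: [0:q, 2:p, 3:u]
N(rest) = Σ N(rest − s) over sources s of rest; N(one piece) = 1:
  size 1 → [1]=1  [4]=1
  size 2 → [0,1]=1  [1,4]=2  [2,4]=1  [3,4]=1
  size 3 → [0,1,4]=3  [1,2,4]=3  [1,3,4]=3  [2,3,4]=2
  first=0(q) contributes 8
  first=2(p) contributes 6
  first=3(u) contributes 6
|[w]| = 20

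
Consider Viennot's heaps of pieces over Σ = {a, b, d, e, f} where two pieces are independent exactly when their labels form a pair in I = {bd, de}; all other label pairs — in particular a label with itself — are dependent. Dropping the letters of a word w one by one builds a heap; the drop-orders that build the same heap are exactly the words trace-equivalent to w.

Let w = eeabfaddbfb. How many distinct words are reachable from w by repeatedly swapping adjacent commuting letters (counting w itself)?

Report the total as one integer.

3

piece 0:e — minimal
piece 1:e rests on {0:e}
piece 2:a rests on {1:e}
piece 3:b rests on {2:a}
piece 4:f rests on {3:b}
piece 5:a rests on {4:f}
piece 6:d rests on {5:a}
piece 7:d rests on {6:d}
piece 8:b rests on {5:a}
piece 9:f rests on {7:d, 8:b}
piece 10:b rests on {9:f}
minimal pieces: {0:e}
ways to finish when only these pieces remain (= sum over removing one remaining piece with nothing left below it):
  1 left: {10}→1
  2 left: {9,10}→1
  3 left: {7,9,10}→1  {8,9,10}→1
  4 left: {6,7,9,10}→1  {7,8,9,10}→2
  5 left: {6,7,8,9,10}→3
  6 left: {5,6,7,8,9,10}→3
  7 left: {4,5,6,7,8,9,10}→3
  8 left: {3,4,5,6,7,8,9,10}→3
  9 left: {2,3,4,5,6,7,8,9,10}→3
  placing 0:e first → 3 extensions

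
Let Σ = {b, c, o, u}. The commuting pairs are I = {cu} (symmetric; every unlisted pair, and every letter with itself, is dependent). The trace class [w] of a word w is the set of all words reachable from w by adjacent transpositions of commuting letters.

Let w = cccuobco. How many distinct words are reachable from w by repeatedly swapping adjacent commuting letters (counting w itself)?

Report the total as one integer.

4

drop 0:c onto floor
drop 1:c onto {0:c}
drop 2:c onto {1:c}
drop 3:u onto floor
drop 4:o onto {2:c, 3:u}
drop 5:b onto {4:o}
drop 6:c onto {5:b}
drop 7:o onto {6:c}
ground layer = {0:c, 3:u}
drop-orders for the pieces not yet dropped (sum over which currently-grounded one goes next):
  1 to go: {7} 1
  2 to go: {6,7} 1
  3 to go: {5,6,7} 1
  4 to go: {4,5,6,7} 1
  5 to go: {2,4,5,6,7} 1  {3,4,5,6,7} 1
  6 to go: {1,2,4,5,6,7} 1  {2,3,4,5,6,7} 2
  if 0:c drops first: 3 orders
  if 3:u drops first: 1 orders
heap linearizations: 4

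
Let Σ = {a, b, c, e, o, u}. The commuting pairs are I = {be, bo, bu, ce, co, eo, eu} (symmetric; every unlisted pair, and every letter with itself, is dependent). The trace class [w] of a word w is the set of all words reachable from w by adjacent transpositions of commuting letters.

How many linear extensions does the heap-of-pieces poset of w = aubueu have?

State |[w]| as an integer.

20

piece 0:a — minimal
piece 1:u rests on {0:a}
piece 2:b rests on {0:a}
piece 3:u rests on {1:u}
piece 4:e rests on {0:a}
piece 5:u rests on {3:u}
minimal pieces: {0:a}
ways to finish when only these pieces remain (= sum over removing one remaining piece with nothing left below it):
  1 left: {2}→1  {4}→1  {5}→1
  2 left: {2,4}→2  {2,5}→2  {3,5}→1  {4,5}→2
  3 left: {1,3,5}→1  {2,3,5}→3  {2,4,5}→6  {3,4,5}→3
  4 left: {1,2,3,5}→4  {1,3,4,5}→4  {2,3,4,5}→12
  placing 0:a first → 20 extensions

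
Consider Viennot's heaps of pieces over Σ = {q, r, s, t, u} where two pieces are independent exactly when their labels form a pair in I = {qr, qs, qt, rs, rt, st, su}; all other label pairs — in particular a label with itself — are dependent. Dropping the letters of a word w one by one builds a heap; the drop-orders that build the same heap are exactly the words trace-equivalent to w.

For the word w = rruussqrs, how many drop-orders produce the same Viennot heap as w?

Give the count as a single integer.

168

drop 0:r onto floor
drop 1:r onto {0:r}
drop 2:u onto {1:r}
drop 3:u onto {2:u}
drop 4:s onto floor
drop 5:s onto {4:s}
drop 6:q onto {3:u}
drop 7:r onto {3:u}
drop 8:s onto {5:s}
ground layer = {0:r, 4:s}
drop-orders for the pieces not yet dropped (sum over which currently-grounded one goes next):
  1 to go: {6} 1  {7} 1  {8} 1
  2 to go: {5,8} 1  {6,7} 2  {6,8} 2  {7,8} 2
  3 to go: {3,6,7} 2  {4,5,8} 1  {5,6,8} 3  {5,7,8} 3  {6,7,8} 6
  4 to go: {2,3,6,7} 2  {3,6,7,8} 8  {4,5,6,8} 4  {4,5,7,8} 4  {5,6,7,8} 12
  5 to go: {1,2,3,6,7} 2  {2,3,6,7,8} 10  {3,5,6,7,8} 20  {4,5,6,7,8} 20
  6 to go: {0,1,2,3,6,7} 2  {1,2,3,6,7,8} 12  {2,3,5,6,7,8} 30  {3,4,5,6,7,8} 40
  7 to go: {0,1,2,3,6,7,8} 14  {1,2,3,5,6,7,8} 42  {2,3,4,5,6,7,8} 70
  if 0:r drops first: 112 orders
  if 4:s drops first: 56 orders
heap linearizations: 168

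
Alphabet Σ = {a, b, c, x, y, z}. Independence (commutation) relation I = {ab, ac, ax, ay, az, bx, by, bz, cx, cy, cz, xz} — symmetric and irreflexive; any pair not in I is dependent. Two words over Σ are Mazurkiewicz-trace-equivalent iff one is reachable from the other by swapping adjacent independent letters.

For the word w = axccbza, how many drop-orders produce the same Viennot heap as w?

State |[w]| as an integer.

420

#0=a has no predecessor
#1=x has no predecessor
#2=c has no predecessor
#3=c depends on [2:c]
#4=b depends on [3:c]
#5=z has no predecessor
#6=a depends on [0:a]
sources: [0:a, 1:x, 2:c, 5:z]
N(rest) = Σ N(rest − s) over sources s of rest; N(one piece) = 1:
  size 1 → [1]=1  [4]=1  [5]=1  [6]=1
  size 2 → [0,6]=1  [1,4]=2  [1,5]=2  [1,6]=2  [3,4]=1  [4,5]=2  [4,6]=2  [5,6]=2
  size 3 → [0,1,6]=3  [0,4,6]=3  [0,5,6]=3  [1,3,4]=3  [1,4,5]=6  [1,4,6]=6  [1,5,6]=6  [2,3,4]=1  [3,4,5]=3  [3,4,6]=3  [4,5,6]=6
  size 4 → [0,1,4,6]=12  [0,1,5,6]=12  [0,3,4,6]=6  [0,4,5,6]=12  [1,2,3,4]=4  [1,3,4,5]=12  [1,3,4,6]=12  [1,4,5,6]=24  [2,3,4,5]=4  [2,3,4,6]=4  [3,4,5,6]=12
  size 5 → [0,1,3,4,6]=30  [0,1,4,5,6]=60  [0,2,3,4,6]=10  [0,3,4,5,6]=30  [1,2,3,4,5]=20  [1,2,3,4,6]=20  [1,3,4,5,6]=60  [2,3,4,5,6]=20
  first=0(a) contributes 120
  first=1(x) contributes 60
  first=2(c) contributes 180
  first=5(z) contributes 60
|[w]| = 420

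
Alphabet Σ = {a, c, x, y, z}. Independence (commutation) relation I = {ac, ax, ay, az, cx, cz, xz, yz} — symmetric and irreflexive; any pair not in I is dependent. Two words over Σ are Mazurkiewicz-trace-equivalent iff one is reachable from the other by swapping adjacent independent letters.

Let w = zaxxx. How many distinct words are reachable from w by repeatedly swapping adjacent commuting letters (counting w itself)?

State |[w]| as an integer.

#0=z has no predecessor
#1=a has no predecessor
#2=x has no predecessor
#3=x depends on [2:x]
#4=x depends on [3:x]
sources: [0:z, 1:a, 2:x]
N(rest) = Σ N(rest − s) over sources s of rest; N(one piece) = 1:
  size 1 → [0]=1  [1]=1  [4]=1
  size 2 → [0,1]=2  [0,4]=2  [1,4]=2  [3,4]=1
  size 3 → [0,1,4]=6  [0,3,4]=3  [1,3,4]=3  [2,3,4]=1
  first=0(z) contributes 4
  first=1(a) contributes 4
  first=2(x) contributes 12
|[w]| = 20

20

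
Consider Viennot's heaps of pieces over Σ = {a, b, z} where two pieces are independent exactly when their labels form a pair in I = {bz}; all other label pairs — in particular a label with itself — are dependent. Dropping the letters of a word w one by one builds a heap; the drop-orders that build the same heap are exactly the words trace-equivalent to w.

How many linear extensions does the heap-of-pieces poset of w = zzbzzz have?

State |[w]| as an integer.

drop 0:z onto floor
drop 1:z onto {0:z}
drop 2:b onto floor
drop 3:z onto {1:z}
drop 4:z onto {3:z}
drop 5:z onto {4:z}
ground layer = {0:z, 2:b}
drop-orders for the pieces not yet dropped (sum over which currently-grounded one goes next):
  1 to go: {2} 1  {5} 1
  2 to go: {2,5} 2  {4,5} 1
  3 to go: {2,4,5} 3  {3,4,5} 1
  4 to go: {1,3,4,5} 1  {2,3,4,5} 4
  if 0:z drops first: 5 orders
  if 2:b drops first: 1 orders
heap linearizations: 6

6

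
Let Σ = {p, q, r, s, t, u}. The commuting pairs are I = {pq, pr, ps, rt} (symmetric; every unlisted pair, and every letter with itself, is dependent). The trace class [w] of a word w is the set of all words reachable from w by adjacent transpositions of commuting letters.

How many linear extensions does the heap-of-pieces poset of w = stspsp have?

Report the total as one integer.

0(s) covers ∅
1(t) covers 0:s
2(s) covers 1:t
3(p) covers 1:t
4(s) covers 2:s
5(p) covers 3:p
floor of heap: 0:s
completions by unplaced set U, small U first (add the entries for U minus each lowest piece of U):
  |U|=1: {4}:1  {5}:1
  |U|=2: {2,4}:1  {3,5}:1  {4,5}:2
  |U|=3: {2,4,5}:3  {3,4,5}:3
  |U|=4: {2,3,4,5}:6
  start at 0(s): 6

6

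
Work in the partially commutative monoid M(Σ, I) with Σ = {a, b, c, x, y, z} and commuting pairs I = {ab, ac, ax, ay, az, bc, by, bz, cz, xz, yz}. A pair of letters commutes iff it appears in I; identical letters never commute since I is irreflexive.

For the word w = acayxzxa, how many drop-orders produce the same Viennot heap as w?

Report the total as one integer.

280

#0=a has no predecessor
#1=c has no predecessor
#2=a depends on [0:a]
#3=y depends on [1:c]
#4=x depends on [3:y]
#5=z has no predecessor
#6=x depends on [4:x]
#7=a depends on [2:a]
sources: [0:a, 1:c, 5:z]
N(rest) = Σ N(rest − s) over sources s of rest; N(one piece) = 1:
  size 1 → [5]=1  [6]=1  [7]=1
  size 2 → [2,7]=1  [4,6]=1  [5,6]=2  [5,7]=2  [6,7]=2
  size 3 → [0,2,7]=1  [2,5,7]=3  [2,6,7]=3  [3,4,6]=1  [4,5,6]=3  [4,6,7]=3  [5,6,7]=6
  size 4 → [0,2,5,7]=4  [0,2,6,7]=4  [1,3,4,6]=1  [2,4,6,7]=6  [2,5,6,7]=12  [3,4,5,6]=4  [3,4,6,7]=4  [4,5,6,7]=12
  size 5 → [0,2,4,6,7]=10  [0,2,5,6,7]=20  [1,3,4,5,6]=5  [1,3,4,6,7]=5  [2,3,4,6,7]=10  [2,4,5,6,7]=30  [3,4,5,6,7]=20
  size 6 → [0,2,3,4,6,7]=20  [0,2,4,5,6,7]=60  [1,2,3,4,6,7]=15  [1,3,4,5,6,7]=30  [2,3,4,5,6,7]=60
  first=0(a) contributes 105
  first=1(c) contributes 140
  first=5(z) contributes 35
|[w]| = 280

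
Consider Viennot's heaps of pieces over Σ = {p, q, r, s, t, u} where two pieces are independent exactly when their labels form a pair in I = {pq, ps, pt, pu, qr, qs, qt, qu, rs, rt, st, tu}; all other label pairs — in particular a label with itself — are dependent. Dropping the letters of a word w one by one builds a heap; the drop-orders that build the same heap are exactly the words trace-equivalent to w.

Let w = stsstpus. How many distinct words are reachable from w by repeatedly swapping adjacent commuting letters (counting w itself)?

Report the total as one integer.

0(s) covers ∅
1(t) covers ∅
2(s) covers 0:s
3(s) covers 2:s
4(t) covers 1:t
5(p) covers ∅
6(u) covers 3:s
7(s) covers 6:u
floor of heap: 0:s, 1:t, 5:p
completions by unplaced set U, small U first (add the entries for U minus each lowest piece of U):
  |U|=1: {4}:1  {5}:1  {7}:1
  |U|=2: {1,4}:1  {4,5}:2  {4,7}:2  {5,7}:2  {6,7}:1
  |U|=3: {1,4,5}:3  {1,4,7}:3  {3,6,7}:1  {4,5,7}:6  {4,6,7}:3  {5,6,7}:3
  |U|=4: {1,4,5,7}:12  {1,4,6,7}:6  {2,3,6,7}:1  {3,4,6,7}:4  {3,5,6,7}:4  {4,5,6,7}:12
  |U|=5: {0,2,3,6,7}:1  {1,3,4,6,7}:10  {1,4,5,6,7}:30  {2,3,4,6,7}:5  {2,3,5,6,7}:5  {3,4,5,6,7}:20
  |U|=6: {0,2,3,4,6,7}:6  {0,2,3,5,6,7}:6  {1,2,3,4,6,7}:15  {1,3,4,5,6,7}:60  {2,3,4,5,6,7}:30
  start at 0(s): 105
  start at 1(t): 42
  start at 5(p): 21
sum over floor = 168

168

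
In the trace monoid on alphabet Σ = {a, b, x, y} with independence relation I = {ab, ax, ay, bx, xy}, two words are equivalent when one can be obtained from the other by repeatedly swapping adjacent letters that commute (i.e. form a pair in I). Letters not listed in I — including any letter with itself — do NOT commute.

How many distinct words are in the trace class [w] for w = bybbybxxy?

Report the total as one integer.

drop 0:b onto floor
drop 1:y onto {0:b}
drop 2:b onto {1:y}
drop 3:b onto {2:b}
drop 4:y onto {3:b}
drop 5:b onto {4:y}
drop 6:x onto floor
drop 7:x onto {6:x}
drop 8:y onto {5:b}
ground layer = {0:b, 6:x}
drop-orders for the pieces not yet dropped (sum over which currently-grounded one goes next):
  1 to go: {7} 1  {8} 1
  2 to go: {5,8} 1  {6,7} 1  {7,8} 2
  3 to go: {4,5,8} 1  {5,7,8} 3  {6,7,8} 3
  4 to go: {3,4,5,8} 1  {4,5,7,8} 4  {5,6,7,8} 6
  5 to go: {2,3,4,5,8} 1  {3,4,5,7,8} 5  {4,5,6,7,8} 10
  6 to go: {1,2,3,4,5,8} 1  {2,3,4,5,7,8} 6  {3,4,5,6,7,8} 15
  7 to go: {0,1,2,3,4,5,8} 1  {1,2,3,4,5,7,8} 7  {2,3,4,5,6,7,8} 21
  if 0:b drops first: 28 orders
  if 6:x drops first: 8 orders
heap linearizations: 36

36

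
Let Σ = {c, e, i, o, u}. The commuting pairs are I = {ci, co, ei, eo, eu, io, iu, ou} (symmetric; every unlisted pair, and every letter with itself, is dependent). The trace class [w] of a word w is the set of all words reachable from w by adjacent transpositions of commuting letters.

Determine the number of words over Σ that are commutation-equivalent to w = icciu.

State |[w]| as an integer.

10

drop 0:i onto floor
drop 1:c onto floor
drop 2:c onto {1:c}
drop 3:i onto {0:i}
drop 4:u onto {2:c}
ground layer = {0:i, 1:c}
drop-orders for the pieces not yet dropped (sum over which currently-grounded one goes next):
  1 to go: {3} 1  {4} 1
  2 to go: {0,3} 1  {2,4} 1  {3,4} 2
  3 to go: {0,3,4} 3  {1,2,4} 1  {2,3,4} 3
  if 0:i drops first: 4 orders
  if 1:c drops first: 6 orders
heap linearizations: 10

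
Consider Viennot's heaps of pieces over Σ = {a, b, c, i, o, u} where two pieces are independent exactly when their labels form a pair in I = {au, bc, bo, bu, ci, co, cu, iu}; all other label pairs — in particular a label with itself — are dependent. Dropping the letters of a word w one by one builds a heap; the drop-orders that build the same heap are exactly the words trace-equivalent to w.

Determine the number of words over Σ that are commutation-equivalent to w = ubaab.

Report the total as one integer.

5

drop 0:u onto floor
drop 1:b onto floor
drop 2:a onto {1:b}
drop 3:a onto {2:a}
drop 4:b onto {3:a}
ground layer = {0:u, 1:b}
drop-orders for the pieces not yet dropped (sum over which currently-grounded one goes next):
  1 to go: {0} 1  {4} 1
  2 to go: {0,4} 2  {3,4} 1
  3 to go: {0,3,4} 3  {2,3,4} 1
  if 0:u drops first: 1 orders
  if 1:b drops first: 4 orders
heap linearizations: 5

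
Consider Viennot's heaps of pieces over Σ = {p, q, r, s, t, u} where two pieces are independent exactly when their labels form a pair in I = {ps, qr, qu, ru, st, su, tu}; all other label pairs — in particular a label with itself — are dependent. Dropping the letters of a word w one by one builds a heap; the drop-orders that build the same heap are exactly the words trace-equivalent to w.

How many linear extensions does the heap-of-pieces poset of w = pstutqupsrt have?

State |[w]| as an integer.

133

0(p) covers ∅
1(s) covers ∅
2(t) covers 0:p
3(u) covers 0:p
4(t) covers 2:t
5(q) covers 1:s, 4:t
6(u) covers 3:u
7(p) covers 5:q, 6:u
8(s) covers 5:q
9(r) covers 7:p, 8:s
10(t) covers 9:r
floor of heap: 0:p, 1:s
completions by unplaced set U, small U first (add the entries for U minus each lowest piece of U):
  |U|=1: {10}:1
  |U|=2: {9,10}:1
  |U|=3: {7,9,10}:1  {8,9,10}:1
  |U|=4: {6,7,9,10}:1  {7,8,9,10}:2
  |U|=5: {3,6,7,9,10}:1  {5,7,8,9,10}:2  {6,7,8,9,10}:3
  |U|=6: {1,5,7,8,9,10}:2  {3,6,7,8,9,10}:4  {4,5,7,8,9,10}:2  {5,6,7,8,9,10}:5
  |U|=7: {1,4,5,7,8,9,10}:4  {1,5,6,7,8,9,10}:7  {2,4,5,7,8,9,10}:2  {3,5,6,7,8,9,10}:9  {4,5,6,7,8,9,10}:7
  |U|=8: {1,2,4,5,7,8,9,10}:6  {1,3,5,6,7,8,9,10}:16  {1,4,5,6,7,8,9,10}:18  {2,4,5,6,7,8,9,10}:9  {3,4,5,6,7,8,9,10}:16
  |U|=9: {1,2,4,5,6,7,8,9,10}:33  {1,3,4,5,6,7,8,9,10}:50  {2,3,4,5,6,7,8,9,10}:25
  start at 0(p): 108
  start at 1(s): 25
sum over floor = 133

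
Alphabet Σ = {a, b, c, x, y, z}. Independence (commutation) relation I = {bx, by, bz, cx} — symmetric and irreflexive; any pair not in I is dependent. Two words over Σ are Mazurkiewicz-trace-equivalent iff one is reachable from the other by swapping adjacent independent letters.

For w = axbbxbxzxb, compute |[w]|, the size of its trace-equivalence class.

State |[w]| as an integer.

piece 0:a — minimal
piece 1:x rests on {0:a}
piece 2:b rests on {0:a}
piece 3:b rests on {2:b}
piece 4:x rests on {1:x}
piece 5:b rests on {3:b}
piece 6:x rests on {4:x}
piece 7:z rests on {6:x}
piece 8:x rests on {7:z}
piece 9:b rests on {5:b}
minimal pieces: {0:a}
ways to finish when only these pieces remain (= sum over removing one remaining piece with nothing left below it):
  1 left: {8}→1  {9}→1
  2 left: {5,9}→1  {7,8}→1  {8,9}→2
  3 left: {3,5,9}→1  {5,8,9}→3  {6,7,8}→1  {7,8,9}→3
  4 left: {2,3,5,9}→1  {3,5,8,9}→4  {4,6,7,8}→1  {5,7,8,9}→6  {6,7,8,9}→4
  5 left: {1,4,6,7,8}→1  {2,3,5,8,9}→5  {3,5,7,8,9}→10  {4,6,7,8,9}→5  {5,6,7,8,9}→10
  6 left: {1,4,6,7,8,9}→6  {2,3,5,7,8,9}→15  {3,5,6,7,8,9}→20  {4,5,6,7,8,9}→15
  7 left: {1,4,5,6,7,8,9}→21  {2,3,5,6,7,8,9}→35  {3,4,5,6,7,8,9}→35
  8 left: {1,3,4,5,6,7,8,9}→56  {2,3,4,5,6,7,8,9}→70
  placing 0:a first → 126 extensions

126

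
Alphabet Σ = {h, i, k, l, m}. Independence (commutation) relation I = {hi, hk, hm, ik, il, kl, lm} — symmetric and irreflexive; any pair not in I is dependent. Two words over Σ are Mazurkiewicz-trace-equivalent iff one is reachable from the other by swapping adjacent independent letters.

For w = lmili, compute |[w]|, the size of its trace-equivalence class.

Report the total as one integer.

10

piece 0:l — minimal
piece 1:m — minimal
piece 2:i rests on {1:m}
piece 3:l rests on {0:l}
piece 4:i rests on {2:i}
minimal pieces: {0:l, 1:m}
ways to finish when only these pieces remain (= sum over removing one remaining piece with nothing left below it):
  1 left: {3}→1  {4}→1
  2 left: {0,3}→1  {2,4}→1  {3,4}→2
  3 left: {0,3,4}→3  {1,2,4}→1  {2,3,4}→3
  placing 0:l first → 4 extensions
  placing 1:m first → 6 extensions
total linear extensions = 10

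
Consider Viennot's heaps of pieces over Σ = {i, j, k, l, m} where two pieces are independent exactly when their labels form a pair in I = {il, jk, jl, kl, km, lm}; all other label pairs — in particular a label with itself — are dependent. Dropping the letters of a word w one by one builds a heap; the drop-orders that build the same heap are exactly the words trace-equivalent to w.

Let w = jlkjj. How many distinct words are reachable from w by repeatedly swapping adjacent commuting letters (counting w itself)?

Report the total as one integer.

0(j) covers ∅
1(l) covers ∅
2(k) covers ∅
3(j) covers 0:j
4(j) covers 3:j
floor of heap: 0:j, 1:l, 2:k
completions by unplaced set U, small U first (add the entries for U minus each lowest piece of U):
  |U|=1: {1}:1  {2}:1  {4}:1
  |U|=2: {1,2}:2  {1,4}:2  {2,4}:2  {3,4}:1
  |U|=3: {0,3,4}:1  {1,2,4}:6  {1,3,4}:3  {2,3,4}:3
  start at 0(j): 12
  start at 1(l): 4
  start at 2(k): 4
sum over floor = 20

20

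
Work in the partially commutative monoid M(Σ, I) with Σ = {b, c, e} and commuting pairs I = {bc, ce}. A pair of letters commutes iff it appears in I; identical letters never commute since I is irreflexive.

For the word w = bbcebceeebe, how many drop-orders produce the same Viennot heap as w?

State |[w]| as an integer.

#0=b has no predecessor
#1=b depends on [0:b]
#2=c has no predecessor
#3=e depends on [1:b]
#4=b depends on [3:e]
#5=c depends on [2:c]
#6=e depends on [4:b]
#7=e depends on [6:e]
#8=e depends on [7:e]
#9=b depends on [8:e]
#10=e depends on [9:b]
sources: [0:b, 2:c]
N(rest) = Σ N(rest − s) over sources s of rest; N(one piece) = 1:
  size 1 → [5]=1  [10]=1
  size 2 → [2,5]=1  [5,10]=2  [9,10]=1
  size 3 → [2,5,10]=3  [5,9,10]=3  [8,9,10]=1
  size 4 → [2,5,9,10]=6  [5,8,9,10]=4  [7,8,9,10]=1
  size 5 → [2,5,8,9,10]=10  [5,7,8,9,10]=5  [6,7,8,9,10]=1
  size 6 → [2,5,7,8,9,10]=15  [4,6,7,8,9,10]=1  [5,6,7,8,9,10]=6
  size 7 → [2,5,6,7,8,9,10]=21  [3,4,6,7,8,9,10]=1  [4,5,6,7,8,9,10]=7
  size 8 → [1,3,4,6,7,8,9,10]=1  [2,4,5,6,7,8,9,10]=28  [3,4,5,6,7,8,9,10]=8
  size 9 → [0,1,3,4,6,7,8,9,10]=1  [1,3,4,5,6,7,8,9,10]=9  [2,3,4,5,6,7,8,9,10]=36
  first=0(b) contributes 45
  first=2(c) contributes 10
|[w]| = 55

55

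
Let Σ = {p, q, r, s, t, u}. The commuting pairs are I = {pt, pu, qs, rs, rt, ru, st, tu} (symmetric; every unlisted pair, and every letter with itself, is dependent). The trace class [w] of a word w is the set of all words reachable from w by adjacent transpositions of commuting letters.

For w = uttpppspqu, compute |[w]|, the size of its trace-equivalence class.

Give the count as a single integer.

112

#0=u has no predecessor
#1=t has no predecessor
#2=t depends on [1:t]
#3=p has no predecessor
#4=p depends on [3:p]
#5=p depends on [4:p]
#6=s depends on [0:u, 5:p]
#7=p depends on [6:s]
#8=q depends on [2:t, 7:p]
#9=u depends on [8:q]
sources: [0:u, 1:t, 3:p]
N(rest) = Σ N(rest − s) over sources s of rest; N(one piece) = 1:
  size 1 → [9]=1
  size 2 → [8,9]=1
  size 3 → [2,8,9]=1  [7,8,9]=1
  size 4 → [1,2,8,9]=1  [2,7,8,9]=2  [6,7,8,9]=1
  size 5 → [0,6,7,8,9]=1  [1,2,7,8,9]=3  [2,6,7,8,9]=3  [5,6,7,8,9]=1
  size 6 → [0,2,6,7,8,9]=4  [0,5,6,7,8,9]=2  [1,2,6,7,8,9]=6  [2,5,6,7,8,9]=4  [4,5,6,7,8,9]=1
  size 7 → [0,1,2,6,7,8,9]=10  [0,2,5,6,7,8,9]=10  [0,4,5,6,7,8,9]=3  [1,2,5,6,7,8,9]=10  [2,4,5,6,7,8,9]=5  [3,4,5,6,7,8,9]=1
  size 8 → [0,1,2,5,6,7,8,9]=30  [0,2,4,5,6,7,8,9]=18  [0,3,4,5,6,7,8,9]=4  [1,2,4,5,6,7,8,9]=15  [2,3,4,5,6,7,8,9]=6
  first=0(u) contributes 21
  first=1(t) contributes 28
  first=3(p) contributes 63
|[w]| = 112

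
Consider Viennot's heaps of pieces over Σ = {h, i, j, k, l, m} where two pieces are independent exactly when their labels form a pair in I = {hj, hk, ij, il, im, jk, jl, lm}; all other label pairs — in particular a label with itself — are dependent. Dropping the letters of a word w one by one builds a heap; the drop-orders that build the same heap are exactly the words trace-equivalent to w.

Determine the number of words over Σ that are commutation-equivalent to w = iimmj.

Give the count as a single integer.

10

0(i) covers ∅
1(i) covers 0:i
2(m) covers ∅
3(m) covers 2:m
4(j) covers 3:m
floor of heap: 0:i, 2:m
completions by unplaced set U, small U first (add the entries for U minus each lowest piece of U):
  |U|=1: {1}:1  {4}:1
  |U|=2: {0,1}:1  {1,4}:2  {3,4}:1
  |U|=3: {0,1,4}:3  {1,3,4}:3  {2,3,4}:1
  start at 0(i): 4
  start at 2(m): 6
sum over floor = 10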